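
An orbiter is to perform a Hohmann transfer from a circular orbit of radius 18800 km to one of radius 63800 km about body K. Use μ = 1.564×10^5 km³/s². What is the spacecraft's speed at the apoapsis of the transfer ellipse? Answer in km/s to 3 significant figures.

v = 1.06 km/s

Semi-major axis of the transfer orbit: a_t = (18800 + 63800)/2 = 41300 km.
The apoapsis of the transfer ellipse is at r = 63800 km.
Vis-viva: v = √[μ(2/r − 1/a_t)] = √[1.564×10^5 × (2/63800 − 1/41300)] = 1.056 km/s.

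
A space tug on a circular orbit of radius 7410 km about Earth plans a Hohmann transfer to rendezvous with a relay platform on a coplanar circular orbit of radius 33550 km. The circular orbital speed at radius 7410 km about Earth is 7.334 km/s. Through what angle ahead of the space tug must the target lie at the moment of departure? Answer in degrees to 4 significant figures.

φ = 94.15°

From the circular-orbit relation v² = μ/r at r = 7410 km: μ = v²r = (7.334)² × 7410 = 3.98566×10^5 km³/s².
Semi-major axis of the transfer orbit: a_t = (7410 + 33550)/2 = 20480 km.
Transfer time t = π√(a_t³/μ) = 14585 s.
The target's mean motion on its circular orbit is ω₂ = √(μ/r₂³) = 1.0273×10^-4 rad/s.
Angle swept by the target during transfer: ω₂·t = 1.4983 rad = 85.85°.
Arrival is 180° from departure on the ellipse, so φ = 180° − 85.85° = 94.15°.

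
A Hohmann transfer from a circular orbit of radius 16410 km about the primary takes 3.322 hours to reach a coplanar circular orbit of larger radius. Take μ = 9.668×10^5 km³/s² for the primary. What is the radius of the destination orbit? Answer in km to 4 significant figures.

r₂ = 31800 km

Transfer time t = 3.322 hours = 11959.2 s, and t = π√(a_t³/μ).
So a_t = (μ t²/π²)^(1/3) = (9.668×10^5 × (11959.2)² / π²)^(1/3) = 24107 km.
Since a_t = (r₁ + r₂)/2, r₂ = 2a_t − r₁ = 2×24107 − 16410 = 31804 km.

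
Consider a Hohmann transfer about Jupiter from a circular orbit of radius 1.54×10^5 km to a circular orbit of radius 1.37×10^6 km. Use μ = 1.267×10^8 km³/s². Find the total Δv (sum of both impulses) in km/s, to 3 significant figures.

Δv = 15.1 km/s

The Hohmann ellipse has a_t = (r₁ + r₂)/2 = 7.620×10^5 km.
At r₁ the circular-orbit speed is v₁ = √(μ/r₁) = 28.683 km/s.
On the transfer ellipse at r₁, v² = μ(2/r − 1/a) gives v_p = √[μ(2/r₁ − 1/a_t)] = 38.460 km/s.
First burn Δv₁ = |v_p − v₁| = 9.777 km/s.
Circular speed at r₂: v₂ = √(μ/r₂) = 9.6167 km/s.
Transfer-orbit speed at r₂: v_a = √[μ(2/r₂ − 1/a_t)] = 4.3233 km/s.
Second burn Δv₂ = |v₂ − v_a| = 5.293 km/s.
Total Δv = Δv₁ + Δv₂ = 15.07 km/s.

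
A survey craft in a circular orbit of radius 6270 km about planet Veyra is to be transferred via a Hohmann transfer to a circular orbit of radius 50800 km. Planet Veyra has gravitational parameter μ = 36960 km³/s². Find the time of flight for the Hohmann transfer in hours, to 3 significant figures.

The Hohmann ellipse has a_t = (r₁ + r₂)/2 = 28535 km.
Transfer time t = π√(a_t³/μ) = π√((28535)³ / 36960) = 78770 s.
Converting: 78770 s ÷ 3600 s/hour = 21.9 hours.

t = 21.9 hours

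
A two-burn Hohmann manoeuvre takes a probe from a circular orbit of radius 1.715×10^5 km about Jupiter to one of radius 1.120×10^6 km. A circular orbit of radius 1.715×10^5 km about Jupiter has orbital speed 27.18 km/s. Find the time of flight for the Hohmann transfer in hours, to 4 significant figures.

t = 40.23 hours

From the circular-orbit relation v² = μ/r at r = 1.715×10^5 km: μ = v²r = (27.18)² × 1.715×10^5 = 1.26696×10^8 km³/s².
The Hohmann ellipse has a_t = (r₁ + r₂)/2 = 6.4575×10^5 km.
Transfer time t = π√(a_t³/μ) = π√((6.4575×10^5)³ / 1.26696×10^8) = 1.4483×10^5 s.
Converting: 1.4483×10^5 s ÷ 3600 s/hour = 40.23 hours.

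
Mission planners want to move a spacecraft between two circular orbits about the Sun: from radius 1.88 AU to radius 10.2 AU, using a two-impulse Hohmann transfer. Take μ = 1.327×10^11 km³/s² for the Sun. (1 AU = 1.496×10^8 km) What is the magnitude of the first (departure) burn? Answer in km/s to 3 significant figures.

Δv₁ = 6.51 km/s

In km: r₁ = 1.88 × 1.496×10^8 = 2.81248×10^8 km; r₂ = 10.2 × 1.496×10^8 = 1.52592×10^9 km.
Semi-major axis of the transfer orbit: a_t = (2.81248×10^8 + 1.52592×10^9)/2 = 9.03584×10^8 km.
Circular speed at r = 2.81248×10^8 km: v_c = √(μ/r) = 21.7215 km/s.
Transfer-orbit speed at the same r (vis-viva, a = a_t): v_t = √[μ(2/r − 1/a_t)] = 28.2275 km/s.
Δv₁ = |v_t − v_c| = |28.2275 − 21.7215| = 6.506 km/s.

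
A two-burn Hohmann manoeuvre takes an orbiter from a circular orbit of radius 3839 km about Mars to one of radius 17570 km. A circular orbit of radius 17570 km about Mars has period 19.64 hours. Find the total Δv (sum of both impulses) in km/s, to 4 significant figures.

Δv = 1.565 km/s

From Kepler's third law T² = 4π²r³/μ at r = 17570 km, T = 19.64 hours = 19.64 × 3600 s = 70704 s: μ = 4π²r³/T² = 42833.8 km³/s².
The Hohmann ellipse has a_t = (r₁ + r₂)/2 = 10704.5 km.
Circular speed at r₁: v₁ = √(μ/r₁) = √(42833.8/3839) = 3.3403 km/s.
On the transfer ellipse at r₁, v² = μ(2/r − 1/a) gives v_p = √[μ(2/r₁ − 1/a_t)] = 4.2794 km/s.
First burn Δv₁ = |v_p − v₁| = 0.9391 km/s.
At r₂, v₂ = √(μ/r₂) = 1.56138 km/s.
Transfer-orbit speed at r₂: v_a = √[μ(2/r₂ − 1/a_t)] = 0.935047 km/s.
Second burn Δv₂ = |v₂ − v_a| = 0.6263 km/s.
Δv = Δv₁ + Δv₂ = 0.9391 + 0.6263 = 1.565 km/s.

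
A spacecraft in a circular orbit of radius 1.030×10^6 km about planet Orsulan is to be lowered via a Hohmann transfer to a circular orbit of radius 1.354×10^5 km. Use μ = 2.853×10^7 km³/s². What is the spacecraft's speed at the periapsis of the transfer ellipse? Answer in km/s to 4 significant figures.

Semi-major axis of the transfer orbit: a_t = (1.030×10^6 + 1.354×10^5)/2 = 5.827×10^5 km.
At periapsis, r = 1.354×10^5 km.
Applying v² = μ(2/r − 1/a_t): v = 19.30 km/s.

v = 19.30 km/s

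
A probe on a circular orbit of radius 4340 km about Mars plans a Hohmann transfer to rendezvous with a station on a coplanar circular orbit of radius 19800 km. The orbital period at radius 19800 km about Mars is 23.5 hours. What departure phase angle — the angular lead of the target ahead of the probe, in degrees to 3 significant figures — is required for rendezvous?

φ = 94.3°

From Kepler's third law T² = 4π²r³/μ at r = 19800 km, T = 23.5 hours = 23.5 × 3600 s = 84600 s: μ = 4π²r³/T² = 42816.8 km³/s².
The Hohmann ellipse has a_t = (r₁ + r₂)/2 = 12070 km.
Transfer time t = π√(a_t³/μ) = 20132.8 s.
The target's mean motion on its circular orbit is ω₂ = √(μ/r₂³) = 7.42693×10^-5 rad/s.
Angle swept by the target during transfer: ω₂·t = 1.4952 rad = 85.67°.
Arrival is 180° from departure on the ellipse, so φ = 180° − 85.67° = 94.3°.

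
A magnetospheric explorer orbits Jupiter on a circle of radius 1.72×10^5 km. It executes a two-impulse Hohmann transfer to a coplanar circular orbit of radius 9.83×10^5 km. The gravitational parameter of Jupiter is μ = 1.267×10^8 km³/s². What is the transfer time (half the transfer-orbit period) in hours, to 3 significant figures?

The Hohmann ellipse has a_t = (r₁ + r₂)/2 = 5.775×10^5 km.
Half the transfer-orbit period gives t = π√(a_t³/μ) = 1.225×10^5 s.
Converting: 1.225×10^5 s ÷ 3600 s/hour = 34.0 hours.

t = 34.0 hours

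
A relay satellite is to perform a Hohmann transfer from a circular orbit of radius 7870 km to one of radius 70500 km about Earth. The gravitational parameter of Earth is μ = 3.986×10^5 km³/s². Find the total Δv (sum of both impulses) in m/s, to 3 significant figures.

Δv = 3740 m/s

Transfer-ellipse semi-major axis a_t = (r₁ + r₂)/2 = (7870 + 70500)/2 = 39185 km.
At r₁ the circular-orbit speed is v₁ = √(μ/r₁) = 7.117 km/s.
Transfer-orbit speed at r₁ (vis-viva equation): v_p = √[μ(2/r₁ − 1/a_t)] = 9.546 km/s.
First burn Δv₁ = |v_p − v₁| = 2.429 km/s.
At r₂, v₂ = √(μ/r₂) = 2.378 km/s.
Transfer-orbit speed at r₂: v_a = √[μ(2/r₂ − 1/a_t)] = 1.066 km/s.
Second burn Δv₂ = |v₂ − v_a| = 1.312 km/s.
Δv = Δv₁ + Δv₂ = 2.429 + 1.312 = 3.741 km/s.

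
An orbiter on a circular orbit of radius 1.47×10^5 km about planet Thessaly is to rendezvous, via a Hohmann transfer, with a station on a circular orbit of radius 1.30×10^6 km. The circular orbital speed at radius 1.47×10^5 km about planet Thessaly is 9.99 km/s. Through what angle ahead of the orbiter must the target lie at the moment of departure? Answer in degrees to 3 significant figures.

φ = 105°

From the circular-orbit relation v² = μ/r at r = 1.47×10^5 km: μ = v²r = (9.99)² × 1.47×10^5 = 1.46706×10^7 km³/s².
Semi-major axis of the transfer orbit: a_t = (1.470×10^5 + 1.300×10^6)/2 = 7.235×10^5 km.
The half-period of the transfer ellipse is t = π√(a_t³/μ) = 5.04758×10^5 s.
Target angular speed ω₂ = √(μ/r₂³) = 2.58410×10^-6 rad/s.
Angle swept by the target during transfer: ω₂·t = 1.3043 rad = 74.73°.
The orbiter traverses 180° on the transfer ellipse, so the target must lead by 180° − 74.73° = 105°.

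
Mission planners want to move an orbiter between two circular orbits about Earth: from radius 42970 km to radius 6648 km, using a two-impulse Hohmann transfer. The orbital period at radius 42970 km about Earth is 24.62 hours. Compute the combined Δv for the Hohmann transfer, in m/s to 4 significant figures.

Δv = 3917 m/s

From Kepler's third law T² = 4π²r³/μ at r = 42970 km, T = 24.62 hours = 24.62 × 3600 s = 88632 s: μ = 4π²r³/T² = 3.98726×10^5 km³/s².
Semi-major axis of the transfer orbit: a_t = (42970 + 6648)/2 = 24809 km.
At r₁ the circular-orbit speed is v₁ = √(μ/r₁) = 3.046 km/s.
On the transfer ellipse at r₁, vis-viva gives v_a = √[μ(2/r₁ − 1/a_t)] = 1.577 km/s.
First burn Δv₁ = |v_a − v₁| = 1.469 km/s.
Circular speed at r₂: v₂ = √(μ/r₂) = 7.74447 km/s.
Transfer-orbit speed at r₂: v_p = √[μ(2/r₂ − 1/a_t)] = 10.1922 km/s.
Second burn Δv₂ = |v₂ − v_p| = 2.448 km/s.
Total Δv = Δv₁ + Δv₂ = 3.917 km/s.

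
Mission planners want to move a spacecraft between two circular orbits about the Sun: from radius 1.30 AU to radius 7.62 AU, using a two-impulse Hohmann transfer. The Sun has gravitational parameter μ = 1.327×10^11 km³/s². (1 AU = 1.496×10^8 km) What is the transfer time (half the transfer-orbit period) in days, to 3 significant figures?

In km: r₁ = 1.30 × 1.496×10^8 = 1.9448×10^8 km; r₂ = 7.62 × 1.496×10^8 = 1.139952×10^9 km.
Semi-major axis of the transfer orbit: a_t = (1.9448×10^8 + 1.139952×10^9)/2 = 6.67216×10^8 km.
By Kepler's third law the transfer-orbit period is T = 2π√(a_t³/μ), so t = T/2 = 1.486×10^8 s.
Converting: 1.486×10^8 s ÷ 86400 s/day = 1720 days.

t = 1720 days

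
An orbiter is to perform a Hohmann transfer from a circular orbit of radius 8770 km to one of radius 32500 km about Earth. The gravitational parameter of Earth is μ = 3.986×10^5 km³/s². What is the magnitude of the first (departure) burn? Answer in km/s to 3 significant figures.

Δv₁ = 1.72 km/s

The Hohmann ellipse has a_t = (r₁ + r₂)/2 = 20635 km.
On the circular orbit at r = 8770 km, v_c = √(μ/r) = 6.742 km/s.
Transfer-orbit speed at the same r (vis-viva, a = a_t): v_t = √[μ(2/r − 1/a_t)] = 8.461 km/s.
Δv₁ = |v_t − v_c| = |8.461 − 6.742| = 1.719 km/s.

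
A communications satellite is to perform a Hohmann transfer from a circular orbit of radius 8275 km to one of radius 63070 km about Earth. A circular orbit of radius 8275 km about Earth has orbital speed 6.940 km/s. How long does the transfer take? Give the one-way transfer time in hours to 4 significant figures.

From the circular-orbit relation v² = μ/r at r = 8275 km: μ = v²r = (6.940)² × 8275 = 3.98554×10^5 km³/s².
Transfer-ellipse semi-major axis a_t = (r₁ + r₂)/2 = (8275 + 63070)/2 = 35672.5 km.
Transfer time t = π√(a_t³/μ) = π√((35672.5)³ / 3.98554×10^5) = 33528 s.
Converting: 33528 s ÷ 3600 s/hour = 9.313 hours.

t = 9.313 hours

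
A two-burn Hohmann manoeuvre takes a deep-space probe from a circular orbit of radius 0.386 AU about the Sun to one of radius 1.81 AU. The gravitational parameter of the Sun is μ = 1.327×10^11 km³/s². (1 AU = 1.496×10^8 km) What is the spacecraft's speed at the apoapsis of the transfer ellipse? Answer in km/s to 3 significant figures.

In km: r₁ = 0.386 × 1.496×10^8 = 5.77456×10^7 km; r₂ = 1.81 × 1.496×10^8 = 2.70776×10^8 km.
The Hohmann ellipse has a_t = (r₁ + r₂)/2 = 1.642608×10^8 km.
The apoapsis of the transfer ellipse is at r = 2.70776×10^8 km.
Vis-viva: v = √[μ(2/r − 1/a_t)] = √[1.327×10^11 × (2/2.70776×10^8 − 1/1.642608×10^8)] = 13.13 km/s.

v = 13.1 km/s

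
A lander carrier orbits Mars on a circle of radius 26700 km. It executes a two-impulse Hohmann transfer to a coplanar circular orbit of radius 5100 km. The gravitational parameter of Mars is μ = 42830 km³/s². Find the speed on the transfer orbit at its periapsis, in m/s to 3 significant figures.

v = 3760 m/s

The Hohmann ellipse has a_t = (r₁ + r₂)/2 = 15900 km.
At periapsis, r = 5100 km.
From the vis-viva equation, v = √[μ(2/r − 1/a_t)] = 3.755 km/s.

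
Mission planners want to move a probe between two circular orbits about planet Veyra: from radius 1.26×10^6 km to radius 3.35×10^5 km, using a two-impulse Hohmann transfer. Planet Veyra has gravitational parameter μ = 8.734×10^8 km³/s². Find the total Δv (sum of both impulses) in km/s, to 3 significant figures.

Δv = 22.4 km/s

Transfer-ellipse semi-major axis a_t = (r₁ + r₂)/2 = (1.260×10^6 + 3.350×10^5)/2 = 7.975×10^5 km.
At r₁ the circular-orbit speed is v₁ = √(μ/r₁) = 26.328 km/s.
Transfer-orbit speed at r₁ (v² = μ(2/r − 1/a)): v_a = √[μ(2/r₁ − 1/a_t)] = 17.064 km/s.
First burn Δv₁ = |v_a − v₁| = 9.264 km/s.
Circular speed at r₂: v₂ = √(μ/r₂) = 51.06 km/s.
Transfer-orbit speed at r₂: v_p = √[μ(2/r₂ − 1/a_t)] = 64.18 km/s.
Second burn Δv₂ = |v₂ − v_p| = 13.12 km/s.
Total Δv = Δv₁ + Δv₂ = 22.38 km/s.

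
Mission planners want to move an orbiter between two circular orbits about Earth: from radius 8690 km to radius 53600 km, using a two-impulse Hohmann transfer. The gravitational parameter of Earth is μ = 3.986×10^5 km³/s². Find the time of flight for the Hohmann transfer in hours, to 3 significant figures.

Transfer-ellipse semi-major axis a_t = (r₁ + r₂)/2 = (8690 + 53600)/2 = 31145 km.
Half the transfer-orbit period gives t = π√(a_t³/μ) = 27350 s.
Converting: 27350 s ÷ 3600 s/hour = 7.60 hours.

t = 7.60 hours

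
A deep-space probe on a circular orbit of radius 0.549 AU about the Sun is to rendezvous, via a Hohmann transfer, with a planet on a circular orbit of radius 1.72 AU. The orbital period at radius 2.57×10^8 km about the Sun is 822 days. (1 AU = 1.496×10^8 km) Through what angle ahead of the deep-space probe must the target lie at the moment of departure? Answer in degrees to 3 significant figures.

From Kepler's third law T² = 4π²r³/μ at r = 2.57×10^8 km, T = 822 days = 822 × 86400 s = 7.10208×10^7 s: μ = 4π²r³/T² = 1.32858×10^11 km³/s².
In km: r₁ = 0.549 × 1.496×10^8 = 8.21304×10^7 km; r₂ = 1.72 × 1.496×10^8 = 2.57312×10^8 km.
Transfer-ellipse semi-major axis a_t = (r₁ + r₂)/2 = (8.21304×10^7 + 2.57312×10^8)/2 = 1.697212×10^8 km.
Transfer time t = π√(a_t³/μ) = 1.9057×10^7 s.
Target angular speed ω₂ = √(μ/r₂³) = 8.8309×10^-8 rad/s.
Angle swept by the target during transfer: ω₂·t = 1.6829 rad = 96.42°.
The deep-space probe traverses 180° on the transfer ellipse, so the target must lead by 180° − 96.42° = 83.6°.

φ = 83.6°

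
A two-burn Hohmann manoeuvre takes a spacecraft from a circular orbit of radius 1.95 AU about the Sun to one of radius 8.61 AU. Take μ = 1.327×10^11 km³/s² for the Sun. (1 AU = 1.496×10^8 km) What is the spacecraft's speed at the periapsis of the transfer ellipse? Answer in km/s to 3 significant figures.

v = 27.2 km/s

In km: r₁ = 1.95 × 1.496×10^8 = 2.9172×10^8 km; r₂ = 8.61 × 1.496×10^8 = 1.288056×10^9 km.
Transfer-ellipse semi-major axis a_t = (r₁ + r₂)/2 = (2.9172×10^8 + 1.288056×10^9)/2 = 7.89888×10^8 km.
At periapsis, r = 2.9172×10^8 km.
Applying v² = μ(2/r − 1/a_t): v = 27.24 km/s.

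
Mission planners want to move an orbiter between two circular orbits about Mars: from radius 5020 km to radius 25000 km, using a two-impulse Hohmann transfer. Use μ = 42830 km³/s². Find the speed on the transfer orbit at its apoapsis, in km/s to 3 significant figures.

v = 0.757 km/s

Transfer-ellipse semi-major axis a_t = (r₁ + r₂)/2 = (5020 + 25000)/2 = 15010 km.
At apoapsis, r = 25000 km.
Applying v² = μ(2/r − 1/a_t): v = 0.7569 km/s.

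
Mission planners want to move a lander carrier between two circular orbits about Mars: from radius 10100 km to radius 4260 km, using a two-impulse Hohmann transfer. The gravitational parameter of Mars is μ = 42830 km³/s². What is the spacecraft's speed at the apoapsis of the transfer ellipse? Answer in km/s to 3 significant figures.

v = 1.59 km/s

Transfer-ellipse semi-major axis a_t = (r₁ + r₂)/2 = (10100 + 4260)/2 = 7180 km.
The apoapsis of the transfer ellipse is at r = 10100 km.
Vis-viva: v = √[μ(2/r − 1/a_t)] = √[42830 × (2/10100 − 1/7180)] = 1.586 km/s.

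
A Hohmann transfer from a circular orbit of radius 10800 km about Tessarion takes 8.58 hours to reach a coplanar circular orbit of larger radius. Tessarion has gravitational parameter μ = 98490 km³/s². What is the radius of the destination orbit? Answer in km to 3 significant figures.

Transfer time t = 8.58 hours = 30888 s, and t = π√(a_t³/μ).
So a_t = (μ t²/π²)^(1/3) = (98490 × (30888)² / π²)^(1/3) = 21195 km.
Since a_t = (r₁ + r₂)/2, r₂ = 2a_t − r₁ = 2×21195 − 10800 = 31590 km.

r₂ = 31600 km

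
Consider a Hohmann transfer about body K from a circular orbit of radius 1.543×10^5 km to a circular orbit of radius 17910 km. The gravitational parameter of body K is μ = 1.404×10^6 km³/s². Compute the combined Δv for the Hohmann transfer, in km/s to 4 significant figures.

Δv = 4.639 km/s

Semi-major axis of the transfer orbit: a_t = (1.543×10^5 + 17910)/2 = 86105 km.
At r₁ the circular-orbit speed is v₁ = √(μ/r₁) = 3.0165 km/s.
On the transfer ellipse at r₁, v² = μ(2/r − 1/a) gives v_a = √[μ(2/r₁ − 1/a_t)] = 1.3757 km/s.
First burn Δv₁ = |v_a − v₁| = 1.641 km/s.
At r₂, v₂ = √(μ/r₂) = 8.8539 km/s.
Transfer-orbit speed at r₂: v_p = √[μ(2/r₂ − 1/a_t)] = 11.852 km/s.
Second burn Δv₂ = |v₂ − v_p| = 2.998 km/s.
Δv = Δv₁ + Δv₂ = 1.641 + 2.998 = 4.639 km/s.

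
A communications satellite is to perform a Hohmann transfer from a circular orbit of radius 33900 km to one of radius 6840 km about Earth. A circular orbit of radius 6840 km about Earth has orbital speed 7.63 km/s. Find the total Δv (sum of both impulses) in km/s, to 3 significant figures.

Δv = 3.65 km/s

From the circular-orbit relation v² = μ/r at r = 6840 km: μ = v²r = (7.63)² × 6840 = 3.98204×10^5 km³/s².
Semi-major axis of the transfer orbit: a_t = (33900 + 6840)/2 = 20370 km.
Circular speed at r₁: v₁ = √(μ/r₁) = √(3.98204×10^5/33900) = 3.427 km/s.
Transfer-orbit speed at r₁ (vis-viva): v_a = √[μ(2/r₁ − 1/a_t)] = 1.986 km/s.
First burn Δv₁ = |v_a − v₁| = 1.441 km/s.
Circular speed at r₂: v₂ = √(μ/r₂) = 7.630 km/s.
Transfer-orbit speed at r₂: v_p = √[μ(2/r₂ − 1/a_t)] = 9.843 km/s.
Second burn Δv₂ = |v₂ − v_p| = 2.213 km/s.
Δv = Δv₁ + Δv₂ = 1.441 + 2.213 = 3.654 km/s.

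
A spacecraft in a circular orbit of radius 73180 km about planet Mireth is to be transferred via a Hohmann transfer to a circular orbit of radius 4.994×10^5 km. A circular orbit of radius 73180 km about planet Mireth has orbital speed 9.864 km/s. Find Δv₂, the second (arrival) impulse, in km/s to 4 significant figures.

From the circular-orbit relation v² = μ/r at r = 73180 km: μ = v²r = (9.864)² × 73180 = 7.12030×10^6 km³/s².
Transfer-ellipse semi-major axis a_t = (r₁ + r₂)/2 = (73180 + 4.994×10^5)/2 = 2.8629×10^5 km.
On the circular orbit at r = 4.994×10^5 km, v_c = √(μ/r) = 3.776 km/s.
Transfer-orbit speed at the same r (vis-viva, a = a_t): v_t = √[μ(2/r − 1/a_t)] = 1.909 km/s.
Δv₂ = |v_t − v_c| = |1.909 − 3.776| = 1.867 km/s.

Δv₂ = 1.867 km/s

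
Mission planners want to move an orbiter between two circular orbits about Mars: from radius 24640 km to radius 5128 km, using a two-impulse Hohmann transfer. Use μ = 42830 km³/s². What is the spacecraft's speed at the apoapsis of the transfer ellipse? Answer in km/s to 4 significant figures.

Semi-major axis of the transfer orbit: a_t = (24640 + 5128)/2 = 14884 km.
At apoapsis, r = 24640 km.
Vis-viva: v = √[μ(2/r − 1/a_t)] = √[42830 × (2/24640 − 1/14884)] = 0.7739 km/s.

v = 0.7739 km/s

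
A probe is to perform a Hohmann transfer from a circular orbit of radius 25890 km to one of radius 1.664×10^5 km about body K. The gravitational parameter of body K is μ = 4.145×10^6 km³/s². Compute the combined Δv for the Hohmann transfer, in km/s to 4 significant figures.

Δv = 6.394 km/s

Semi-major axis of the transfer orbit: a_t = (25890 + 1.664×10^5)/2 = 96145 km.
At r₁ the circular-orbit speed is v₁ = √(μ/r₁) = 12.653 km/s.
On the transfer ellipse at r₁, vis-viva gives v_p = √[μ(2/r₁ − 1/a_t)] = 16.646 km/s.
First burn Δv₁ = |v_p − v₁| = 3.993 km/s.
Circular speed at r₂: v₂ = √(μ/r₂) = 4.991 km/s.
Transfer-orbit speed at r₂: v_a = √[μ(2/r₂ − 1/a_t)] = 2.590 km/s.
Second burn Δv₂ = |v₂ − v_a| = 2.401 km/s.
Total Δv = Δv₁ + Δv₂ = 6.394 km/s.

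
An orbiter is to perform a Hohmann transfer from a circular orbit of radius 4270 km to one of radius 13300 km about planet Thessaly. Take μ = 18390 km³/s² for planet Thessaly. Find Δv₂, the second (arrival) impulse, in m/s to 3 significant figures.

Δv₂ = 356 m/s

Transfer-ellipse semi-major axis a_t = (r₁ + r₂)/2 = (4270 + 13300)/2 = 8785 km.
On the circular orbit at r = 13300 km, v_c = √(μ/r) = 1.1759 km/s.
Vis-viva on the transfer ellipse at r = 13300 km gives v_t = √[μ(2/r − 1/a_t)] = 0.81980 km/s.
Δv₂ = |v_t − v_c| = |0.81980 − 1.1759| = 0.3561 km/s.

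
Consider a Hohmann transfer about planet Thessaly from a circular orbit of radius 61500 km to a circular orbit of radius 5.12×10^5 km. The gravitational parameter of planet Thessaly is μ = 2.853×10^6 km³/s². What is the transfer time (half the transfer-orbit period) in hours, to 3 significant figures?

t = 79.3 hours

The Hohmann ellipse has a_t = (r₁ + r₂)/2 = 2.8675×10^5 km.
Half the transfer-orbit period gives t = π√(a_t³/μ) = 2.856×10^5 s.
Converting: 2.856×10^5 s ÷ 3600 s/hour = 79.3 hours.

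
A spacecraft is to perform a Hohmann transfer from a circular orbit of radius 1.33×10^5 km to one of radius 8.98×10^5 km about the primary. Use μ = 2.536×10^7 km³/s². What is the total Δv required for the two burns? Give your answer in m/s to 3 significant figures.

Δv = 7030 m/s

Transfer-ellipse semi-major axis a_t = (r₁ + r₂)/2 = (1.330×10^5 + 8.980×10^5)/2 = 5.155×10^5 km.
At r₁ the circular-orbit speed is v₁ = √(μ/r₁) = 13.8086 km/s.
Transfer-orbit speed at r₁ (vis-viva equation): v_p = √[μ(2/r₁ − 1/a_t)] = 18.2252 km/s.
First burn Δv₁ = |v_p − v₁| = 4.417 km/s.
Circular speed at r₂: v₂ = √(μ/r₂) = 5.314 km/s.
Transfer-orbit speed at r₂: v_a = √[μ(2/r₂ − 1/a_t)] = 2.699 km/s.
Second burn Δv₂ = |v₂ − v_a| = 2.615 km/s.
Δv = Δv₁ + Δv₂ = 4.417 + 2.615 = 7.032 km/s.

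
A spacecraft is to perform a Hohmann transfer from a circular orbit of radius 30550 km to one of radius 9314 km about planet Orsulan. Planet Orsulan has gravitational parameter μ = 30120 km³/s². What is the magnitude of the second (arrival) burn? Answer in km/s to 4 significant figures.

Transfer-ellipse semi-major axis a_t = (r₁ + r₂)/2 = (30550 + 9314)/2 = 19932 km.
On the circular orbit at r = 9314 km, v_c = √(μ/r) = 1.798 km/s.
Transfer-orbit speed at the same r (vis-viva, a = a_t): v_t = √[μ(2/r − 1/a_t)] = 2.226 km/s.
Δv₂ = |v_t − v_c| = |2.226 − 1.798| = 0.4280 km/s.

Δv₂ = 0.4280 km/s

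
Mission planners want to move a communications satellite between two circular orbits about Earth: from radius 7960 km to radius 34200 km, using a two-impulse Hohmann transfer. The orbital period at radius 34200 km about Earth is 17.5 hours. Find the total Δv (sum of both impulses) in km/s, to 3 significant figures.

Δv = 3.25 km/s

From Kepler's third law T² = 4π²r³/μ at r = 34200 km, T = 17.5 hours = 17.5 × 3600 s = 63000 s: μ = 4π²r³/T² = 3.97884×10^5 km³/s².
Semi-major axis of the transfer orbit: a_t = (7960 + 34200)/2 = 21080 km.
Circular speed at r₁: v₁ = √(μ/r₁) = √(3.97884×10^5/7960) = 7.070 km/s.
On the transfer ellipse at r₁, vis-viva equation gives v_p = √[μ(2/r₁ − 1/a_t)] = 9.005 km/s.
First burn Δv₁ = |v_p − v₁| = 1.935 km/s.
Circular speed at r₂: v₂ = √(μ/r₂) = 3.411 km/s.
Transfer-orbit speed at r₂: v_a = √[μ(2/r₂ − 1/a_t)] = 2.096 km/s.
Second burn Δv₂ = |v₂ − v_a| = 1.315 km/s.
Total Δv = Δv₁ + Δv₂ = 3.250 km/s.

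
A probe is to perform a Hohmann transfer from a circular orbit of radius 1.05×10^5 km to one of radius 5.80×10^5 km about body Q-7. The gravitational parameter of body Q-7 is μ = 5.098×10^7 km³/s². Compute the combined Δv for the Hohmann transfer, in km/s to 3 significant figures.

The Hohmann ellipse has a_t = (r₁ + r₂)/2 = 3.425×10^5 km.
Circular speed at r₁: v₁ = √(μ/r₁) = √(5.098×10^7/1.050×10^5) = 22.035 km/s.
On the transfer ellipse at r₁, vis-viva equation gives v_p = √[μ(2/r₁ − 1/a_t)] = 28.674 km/s.
First burn Δv₁ = |v_p − v₁| = 6.639 km/s.
Circular speed at r₂: v₂ = √(μ/r₂) = 9.375 km/s.
Transfer-orbit speed at r₂: v_a = √[μ(2/r₂ − 1/a_t)] = 5.191 km/s.
Second burn Δv₂ = |v₂ − v_a| = 4.184 km/s.
Δv = Δv₁ + Δv₂ = 6.639 + 4.184 = 10.82 km/s.

Δv = 10.8 km/s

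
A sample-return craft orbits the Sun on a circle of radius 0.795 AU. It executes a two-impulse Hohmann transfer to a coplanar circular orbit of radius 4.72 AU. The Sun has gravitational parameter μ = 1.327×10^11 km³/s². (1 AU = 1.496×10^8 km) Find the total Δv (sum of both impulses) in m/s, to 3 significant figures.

Δv = 16600 m/s

In km: r₁ = 0.795 × 1.496×10^8 = 1.18932×10^8 km; r₂ = 4.72 × 1.496×10^8 = 7.06112×10^8 km.
Semi-major axis of the transfer orbit: a_t = (1.18932×10^8 + 7.06112×10^8)/2 = 4.12522×10^8 km.
At r₁ the circular-orbit speed is v₁ = √(μ/r₁) = 33.40 km/s.
On the transfer ellipse at r₁, vis-viva gives v_p = √[μ(2/r₁ − 1/a_t)] = 43.70 km/s.
First burn Δv₁ = |v_p − v₁| = 10.30 km/s.
At r₂, v₂ = √(μ/r₂) = 13.709 km/s.
Transfer-orbit speed at r₂: v_a = √[μ(2/r₂ − 1/a_t)] = 7.3608 km/s.
Second burn Δv₂ = |v₂ − v_a| = 6.348 km/s.
Total Δv = Δv₁ + Δv₂ = 16.65 km/s.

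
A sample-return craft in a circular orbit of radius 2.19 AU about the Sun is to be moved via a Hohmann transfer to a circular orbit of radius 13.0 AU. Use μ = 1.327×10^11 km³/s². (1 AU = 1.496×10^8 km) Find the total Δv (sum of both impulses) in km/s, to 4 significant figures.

In km: r₁ = 2.19 × 1.496×10^8 = 3.27624×10^8 km; r₂ = 13.0 × 1.496×10^8 = 1.9448×10^9 km.
Transfer-ellipse semi-major axis a_t = (r₁ + r₂)/2 = (3.27624×10^8 + 1.9448×10^9)/2 = 1.136212×10^9 km.
At r₁ the circular-orbit speed is v₁ = √(μ/r₁) = 20.1255 km/s.
Transfer-orbit speed at r₁ (vis-viva equation): v_p = √[μ(2/r₁ − 1/a_t)] = 26.3303 km/s.
First burn Δv₁ = |v_p − v₁| = 6.205 km/s.
At r₂, v₂ = √(μ/r₂) = 8.2603 km/s.
Transfer-orbit speed at r₂: v_a = √[μ(2/r₂ − 1/a_t)] = 4.4356 km/s.
Second burn Δv₂ = |v₂ − v_a| = 3.825 km/s.
Δv = Δv₁ + Δv₂ = 6.205 + 3.825 = 10.03 km/s.

Δv = 10.03 km/s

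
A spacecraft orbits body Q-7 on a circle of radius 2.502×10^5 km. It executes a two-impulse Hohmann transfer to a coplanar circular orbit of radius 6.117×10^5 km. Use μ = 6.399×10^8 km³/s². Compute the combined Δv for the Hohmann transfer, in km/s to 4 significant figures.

Semi-major axis of the transfer orbit: a_t = (2.502×10^5 + 6.117×10^5)/2 = 4.3095×10^5 km.
At r₁ the circular-orbit speed is v₁ = √(μ/r₁) = 50.5723 km/s.
Transfer-orbit speed at r₁ (v² = μ(2/r − 1/a)): v_p = √[μ(2/r₁ − 1/a_t)] = 60.2515 km/s.
First burn Δv₁ = |v_p − v₁| = 9.679 km/s.
At r₂, v₂ = √(μ/r₂) = 32.343 km/s.
Transfer-orbit speed at r₂: v_a = √[μ(2/r₂ − 1/a_t)] = 24.644 km/s.
Second burn Δv₂ = |v₂ − v_a| = 7.699 km/s.
Total Δv = Δv₁ + Δv₂ = 17.38 km/s.

Δv = 17.38 km/s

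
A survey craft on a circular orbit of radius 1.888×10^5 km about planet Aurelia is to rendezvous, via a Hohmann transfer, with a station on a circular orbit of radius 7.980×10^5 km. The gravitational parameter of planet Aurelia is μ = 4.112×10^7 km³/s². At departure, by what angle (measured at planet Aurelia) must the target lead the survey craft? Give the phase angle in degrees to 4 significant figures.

Transfer-ellipse semi-major axis a_t = (r₁ + r₂)/2 = (1.888×10^5 + 7.980×10^5)/2 = 4.934×10^5 km.
Transfer time t = π√(a_t³/μ) = 1.698×10^5 s.
Target angular speed ω₂ = √(μ/r₂³) = 8.995×10^-6 rad/s.
Angle swept by the target during transfer: ω₂·t = 1.5274 rad = 87.51°.
Arrival is 180° from departure on the ellipse, so φ = 180° − 87.51° = 92.49°.

φ = 92.49°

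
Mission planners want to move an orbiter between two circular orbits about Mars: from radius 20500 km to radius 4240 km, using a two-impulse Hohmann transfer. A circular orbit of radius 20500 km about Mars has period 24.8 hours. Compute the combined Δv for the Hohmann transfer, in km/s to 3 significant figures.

Δv = 1.51 km/s

From Kepler's third law T² = 4π²r³/μ at r = 20500 km, T = 24.8 hours = 24.8 × 3600 s = 89280 s: μ = 4π²r³/T² = 42669.0 km³/s².
Transfer-ellipse semi-major axis a_t = (r₁ + r₂)/2 = (20500 + 4240)/2 = 12370 km.
Circular speed at r₁: v₁ = √(μ/r₁) = √(42669.0/20500) = 1.44271 km/s.
On the transfer ellipse at r₁, v² = μ(2/r − 1/a) gives v_a = √[μ(2/r₁ − 1/a_t)] = 0.844652 km/s.
First burn Δv₁ = |v_a − v₁| = 0.5981 km/s.
At r₂, v₂ = √(μ/r₂) = 3.1723 km/s.
Transfer-orbit speed at r₂: v_p = √[μ(2/r₂ − 1/a_t)] = 4.0838 km/s.
Second burn Δv₂ = |v₂ − v_p| = 0.9115 km/s.
Total Δv = Δv₁ + Δv₂ = 1.510 km/s.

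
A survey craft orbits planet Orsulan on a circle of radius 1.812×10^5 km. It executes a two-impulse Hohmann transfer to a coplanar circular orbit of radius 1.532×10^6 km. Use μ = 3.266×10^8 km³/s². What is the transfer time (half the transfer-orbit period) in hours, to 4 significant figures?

t = 38.28 hours

Semi-major axis of the transfer orbit: a_t = (1.812×10^5 + 1.532×10^6)/2 = 8.566×10^5 km.
Half the transfer-orbit period gives t = π√(a_t³/μ) = 1.378×10^5 s.
Converting: 1.378×10^5 s ÷ 3600 s/hour = 38.28 hours.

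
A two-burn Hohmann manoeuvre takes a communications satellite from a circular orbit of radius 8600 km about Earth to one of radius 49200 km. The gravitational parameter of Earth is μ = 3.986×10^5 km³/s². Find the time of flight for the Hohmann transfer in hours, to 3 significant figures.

t = 6.79 hours

Semi-major axis of the transfer orbit: a_t = (8600 + 49200)/2 = 28900 km.
Transfer time t = π√(a_t³/μ) = π√((28900)³ / 3.986×10^5) = 24450 s.
Converting: 24450 s ÷ 3600 s/hour = 6.79 hours.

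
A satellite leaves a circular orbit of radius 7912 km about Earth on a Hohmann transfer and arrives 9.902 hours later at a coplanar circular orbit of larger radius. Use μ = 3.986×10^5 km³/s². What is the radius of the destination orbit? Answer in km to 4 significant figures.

r₂ = 66410 km

Transfer time t = 9.902 hours = 35647.2 s, and t = π√(a_t³/μ).
So a_t = (μ t²/π²)^(1/3) = (3.986×10^5 × (35647.2)² / π²)^(1/3) = 37162 km.
Since a_t = (r₁ + r₂)/2, r₂ = 2a_t − r₁ = 2×37162 − 7912 = 66412 km.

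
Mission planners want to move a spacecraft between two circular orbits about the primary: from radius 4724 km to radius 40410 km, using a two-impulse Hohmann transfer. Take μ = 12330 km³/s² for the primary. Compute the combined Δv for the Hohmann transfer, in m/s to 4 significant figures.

Transfer-ellipse semi-major axis a_t = (r₁ + r₂)/2 = (4724 + 40410)/2 = 22567 km.
Circular speed at r₁: v₁ = √(μ/r₁) = √(12330/4724) = 1.61557 km/s.
Transfer-orbit speed at r₁ (vis-viva equation): v_p = √[μ(2/r₁ − 1/a_t)] = 2.16189 km/s.
First burn Δv₁ = |v_p − v₁| = 0.54632 km/s.
Circular speed at r₂: v₂ = √(μ/r₂) = 0.55238 km/s.
Transfer-orbit speed at r₂: v_a = √[μ(2/r₂ − 1/a_t)] = 0.25273 km/s.
Second burn Δv₂ = |v₂ − v_a| = 0.29965 km/s.
Total Δv = Δv₁ + Δv₂ = 0.8460 km/s.

Δv = 846.0 m/s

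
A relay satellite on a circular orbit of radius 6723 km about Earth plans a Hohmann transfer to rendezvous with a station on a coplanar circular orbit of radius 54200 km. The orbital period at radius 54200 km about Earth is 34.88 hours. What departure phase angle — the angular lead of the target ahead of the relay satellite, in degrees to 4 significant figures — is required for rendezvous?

From Kepler's third law T² = 4π²r³/μ at r = 54200 km, T = 34.88 hours = 34.88 × 3600 s = 1.25568×10^5 s: μ = 4π²r³/T² = 3.98657×10^5 km³/s².
The Hohmann ellipse has a_t = (r₁ + r₂)/2 = 30461.5 km.
Transfer time t = π√(a_t³/μ) = 26453 s.
Target angular speed ω₂ = √(μ/r₂³) = 5.0038×10^-5 rad/s.
Angle swept by the target during transfer: ω₂·t = 1.3237 rad = 75.84°.
Arrival is 180° from departure on the ellipse, so φ = 180° − 75.84° = 104.2°.

φ = 104.2°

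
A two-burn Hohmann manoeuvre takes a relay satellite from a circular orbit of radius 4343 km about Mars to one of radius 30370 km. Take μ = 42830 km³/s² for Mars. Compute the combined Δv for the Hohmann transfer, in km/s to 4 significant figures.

The Hohmann ellipse has a_t = (r₁ + r₂)/2 = 17356.5 km.
Circular speed at r₁: v₁ = √(μ/r₁) = √(42830/4343) = 3.14036 km/s.
Transfer-orbit speed at r₁ (vis-viva equation): v_p = √[μ(2/r₁ − 1/a_t)] = 4.15404 km/s.
First burn Δv₁ = |v_p − v₁| = 1.0137 km/s.
At r₂, v₂ = √(μ/r₂) = 1.18755 km/s.
Transfer-orbit speed at r₂: v_a = √[μ(2/r₂ − 1/a_t)] = 0.594040 km/s.
Second burn Δv₂ = |v₂ − v_a| = 0.59351 km/s.
Δv = Δv₁ + Δv₂ = 1.0137 + 0.59351 = 1.607 km/s.

Δv = 1.607 km/s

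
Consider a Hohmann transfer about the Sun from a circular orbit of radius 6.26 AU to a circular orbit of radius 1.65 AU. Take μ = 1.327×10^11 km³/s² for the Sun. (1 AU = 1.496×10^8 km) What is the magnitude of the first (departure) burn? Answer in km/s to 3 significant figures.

Δv₁ = 4.22 km/s

In km: r₁ = 6.26 × 1.496×10^8 = 9.36496×10^8 km; r₂ = 1.65 × 1.496×10^8 = 2.4684×10^8 km.
The Hohmann ellipse has a_t = (r₁ + r₂)/2 = 5.91668×10^8 km.
On the circular orbit at r = 9.36496×10^8 km, v_c = √(μ/r) = 11.904 km/s.
Transfer-orbit speed at the same r (vis-viva, a = a_t): v_t = √[μ(2/r − 1/a_t)] = 7.6887 km/s.
Δv₁ = |v_t − v_c| = |7.6887 − 11.904| = 4.215 km/s.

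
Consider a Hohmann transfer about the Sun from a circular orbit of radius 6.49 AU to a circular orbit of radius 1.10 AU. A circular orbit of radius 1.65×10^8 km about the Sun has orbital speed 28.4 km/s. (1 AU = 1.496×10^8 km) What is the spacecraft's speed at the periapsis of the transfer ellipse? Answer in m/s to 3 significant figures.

v = 37200 m/s

From the circular-orbit relation v² = μ/r at r = 1.65×10^8 km: μ = v²r = (28.4)² × 1.65×10^8 = 1.33082×10^11 km³/s².
In km: r₁ = 6.49 × 1.496×10^8 = 9.70904×10^8 km; r₂ = 1.10 × 1.496×10^8 = 1.6456×10^8 km.
Semi-major axis of the transfer orbit: a_t = (9.70904×10^8 + 1.6456×10^8)/2 = 5.67732×10^8 km.
The periapsis of the transfer ellipse is at r = 1.6456×10^8 km.
Vis-viva: v = √[μ(2/r − 1/a_t)] = √[1.33082×10^11 × (2/1.6456×10^8 − 1/5.67732×10^8)] = 37.19 km/s.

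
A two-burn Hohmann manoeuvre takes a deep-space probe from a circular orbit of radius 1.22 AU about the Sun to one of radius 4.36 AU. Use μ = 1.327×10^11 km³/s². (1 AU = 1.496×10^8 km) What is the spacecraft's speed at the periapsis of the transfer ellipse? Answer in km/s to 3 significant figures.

v = 33.7 km/s

In km: r₁ = 1.22 × 1.496×10^8 = 1.82512×10^8 km; r₂ = 4.36 × 1.496×10^8 = 6.52256×10^8 km.
Semi-major axis of the transfer orbit: a_t = (1.82512×10^8 + 6.52256×10^8)/2 = 4.17384×10^8 km.
At periapsis, r = 1.82512×10^8 km.
Vis-viva: v = √[μ(2/r − 1/a_t)] = √[1.327×10^11 × (2/1.82512×10^8 − 1/4.17384×10^8)] = 33.71 km/s.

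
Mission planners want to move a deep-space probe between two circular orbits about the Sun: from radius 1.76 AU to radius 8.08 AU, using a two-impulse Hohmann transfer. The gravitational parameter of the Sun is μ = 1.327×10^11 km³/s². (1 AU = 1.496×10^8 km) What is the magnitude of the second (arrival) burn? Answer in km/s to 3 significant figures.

Δv₂ = 4.21 km/s

In km: r₁ = 1.76 × 1.496×10^8 = 2.63296×10^8 km; r₂ = 8.08 × 1.496×10^8 = 1.208768×10^9 km.
Transfer-ellipse semi-major axis a_t = (r₁ + r₂)/2 = (2.63296×10^8 + 1.208768×10^9)/2 = 7.36032×10^8 km.
On the circular orbit at r = 1.208768×10^9 km, v_c = √(μ/r) = 10.478 km/s.
Transfer-orbit speed at the same r (vis-viva, a = a_t): v_t = √[μ(2/r − 1/a_t)] = 6.2667 km/s.
Δv₂ = |v_t − v_c| = |6.2667 − 10.478| = 4.211 km/s.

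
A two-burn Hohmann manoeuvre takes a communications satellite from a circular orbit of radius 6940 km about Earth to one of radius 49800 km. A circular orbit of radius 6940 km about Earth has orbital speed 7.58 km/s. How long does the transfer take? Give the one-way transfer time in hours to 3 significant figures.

From the circular-orbit relation v² = μ/r at r = 6940 km: μ = v²r = (7.58)² × 6940 = 3.98747×10^5 km³/s².
Semi-major axis of the transfer orbit: a_t = (6940 + 49800)/2 = 28370 km.
Half the transfer-orbit period gives t = π√(a_t³/μ) = 23770 s.
Converting: 23770 s ÷ 3600 s/hour = 6.60 hours.

t = 6.60 hours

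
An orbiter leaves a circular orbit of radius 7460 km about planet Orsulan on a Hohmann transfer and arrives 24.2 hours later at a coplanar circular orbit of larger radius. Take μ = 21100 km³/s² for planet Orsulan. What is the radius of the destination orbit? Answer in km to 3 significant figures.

r₂ = 43200 km

Transfer time t = 24.2 hours = 87120 s, and t = π√(a_t³/μ).
So a_t = (μ t²/π²)^(1/3) = (21100 × (87120)² / π²)^(1/3) = 25317 km.
Since a_t = (r₁ + r₂)/2, r₂ = 2a_t − r₁ = 2×25317 − 7460 = 43174 km.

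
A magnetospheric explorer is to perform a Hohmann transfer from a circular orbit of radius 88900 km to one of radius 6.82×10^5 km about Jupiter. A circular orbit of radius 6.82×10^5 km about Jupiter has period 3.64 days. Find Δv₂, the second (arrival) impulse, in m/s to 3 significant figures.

Δv₂ = 7080 m/s

From Kepler's third law T² = 4π²r³/μ at r = 6.82×10^5 km, T = 3.64 days = 3.64 × 86400 s = 3.14496×10^5 s: μ = 4π²r³/T² = 1.26614×10^8 km³/s².
The Hohmann ellipse has a_t = (r₁ + r₂)/2 = 3.8545×10^5 km.
On the circular orbit at r = 6.820×10^5 km, v_c = √(μ/r) = 13.6254 km/s.
Vis-viva on the transfer ellipse at r = 6.820×10^5 km gives v_t = √[μ(2/r − 1/a_t)] = 6.54359 km/s.
Δv₂ = |v_t − v_c| = |6.54359 − 13.6254| = 7.082 km/s.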